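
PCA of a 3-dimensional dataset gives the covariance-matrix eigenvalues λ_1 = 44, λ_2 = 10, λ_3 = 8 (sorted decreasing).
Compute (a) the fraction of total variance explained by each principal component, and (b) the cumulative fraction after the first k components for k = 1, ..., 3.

Step 1 — total variance = trace(Sigma) = Σ λ_i = 44 + 10 + 8 = 62.

Step 2 — fraction explained by component i = λ_i / Σ λ:
  PC1: 44/62 = 0.7097
  PC2: 10/62 = 0.1613
  PC3: 8/62 = 0.129

Step 3 — cumulative fraction after k components = (λ_1 + ... + λ_k) / Σ λ:
  k = 1: 44/62 = 0.7097
  k = 2: (44 + 10)/62 = 54/62 = 0.871
  k = 3: (44 + 10 + 8)/62 = 62/62 = 1

Summary (fraction, with percent):

explained: PC1 0.7097 (70.97%), PC2 0.1613 (16.13%), PC3 0.129 (12.9%);  cumulative: 0.7097, 0.871, 1


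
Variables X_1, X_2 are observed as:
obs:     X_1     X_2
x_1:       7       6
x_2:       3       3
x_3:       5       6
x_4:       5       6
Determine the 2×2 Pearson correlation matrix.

Step 1 — column means:
  mean(X_1) = (7 + 3 + 5 + 5) / 4 = 20/4 = 5
  mean(X_2) = (6 + 3 + 6 + 6) / 4 = 21/4 = 5.25

Step 2 — sample variances and covariances s[i,j] = (1/(n-1)) · Σ_k (x_{k,i} - mean_i) · (x_{k,j} - mean_j), with n-1 = 3:
  s[X_1,X_1] = ((2)·(2) + (-2)·(-2) + (0)·(0) + (0)·(0)) / 3 = 8/3 = 2.6667
  s[X_1,X_2] = ((2)·(0.75) + (-2)·(-2.25) + (0)·(0.75) + (0)·(0.75)) / 3 = 6/3 = 2
  s[X_2,X_2] = ((0.75)·(0.75) + (-2.25)·(-2.25) + (0.75)·(0.75) + (0.75)·(0.75)) / 3 = 6.75/3 = 2.25
  Sample standard deviations s_i = √(s[i,i]):
  s(X_1) = √(2.6667) = 1.633
  s(X_2) = √(2.25) = 1.5

Step 3 — r_{ij} = s_{ij} / (s_i · s_j):
  r[X_1,X_1] = 1 (diagonal).
  r[X_1,X_2] = 2 / (1.633 · 1.5) = 2 / 2.4495 = 0.8165
  r[X_2,X_2] = 1 (diagonal).

R is symmetric with unit diagonal. Assembling:

R = [[1, 0.8165],
 [0.8165, 1]]


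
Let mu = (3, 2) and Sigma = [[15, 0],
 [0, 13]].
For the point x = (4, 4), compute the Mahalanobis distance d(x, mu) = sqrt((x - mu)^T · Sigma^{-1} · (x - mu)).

Step 1 — centre the observation: (x - mu) = (1, 2).

Step 2 — invert Sigma. det(Sigma) = 15·13 - (0)² = 195.
  Sigma^{-1} = (1/det) · [[d, -b], [-b, a]] = [[0.0667, 0],
 [0, 0.0769]].

Step 3 — form the quadratic (x - mu)^T · Sigma^{-1} · (x - mu):
  Sigma^{-1} · (x - mu) = (0.0667, 0.1538).
  (x - mu)^T · [Sigma^{-1} · (x - mu)] = (1)·(0.0667) + (2)·(0.1538) = 0.3744.

Step 4 — take square root: d = √(0.3744) ≈ 0.6118.

d(x, mu) = √(0.3744) ≈ 0.6118


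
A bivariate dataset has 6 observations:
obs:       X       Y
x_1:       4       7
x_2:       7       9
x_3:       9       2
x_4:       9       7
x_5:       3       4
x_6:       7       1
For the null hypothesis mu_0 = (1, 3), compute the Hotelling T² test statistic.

Step 1 — sample mean vector:
  mean(X) = (4 + 7 + 9 + 9 + 3 + 7) / 6 = 39/6 = 6.5
  mean(Y) = (7 + 9 + 2 + 7 + 4 + 1) / 6 = 30/6 = 5
  x̄ = (6.5, 5),  deviation x̄ - mu_0 = (6.5, 5) - (1, 3) = (5.5, 2).

Step 2 — sample covariance matrix, S[i,j] = (1/(n-1)) · Σ_k (x_{k,i} - mean_i) · (x_{k,j} - mean_j), divisor n-1 = 5:
  S[X,X] = ((-2.5)·(-2.5) + (0.5)·(0.5) + (2.5)·(2.5) + (2.5)·(2.5) + (-3.5)·(-3.5) + (0.5)·(0.5)) / 5 = 31.5/5 = 6.3
  S[X,Y] = ((-2.5)·(2) + (0.5)·(4) + (2.5)·(-3) + (2.5)·(2) + (-3.5)·(-1) + (0.5)·(-4)) / 5 = -4/5 = -0.8
  S[Y,Y] = ((2)·(2) + (4)·(4) + (-3)·(-3) + (2)·(2) + (-1)·(-1) + (-4)·(-4)) / 5 = 50/5 = 10
  S = [[6.3, -0.8],
 [-0.8, 10]].

Step 3 — invert S. det(S) = 6.3·10 - (-0.8)² = 62.36.
  S^{-1} = (1/det) · [[d, -b], [-b, a]] = [[0.1604, 0.0128],
 [0.0128, 0.101]].

Step 4 — quadratic form (x̄ - mu_0)^T · S^{-1} · (x̄ - mu_0):
  S^{-1} · (x̄ - mu_0) = (0.9076, 0.2726),
  (x̄ - mu_0)^T · [...] = (5.5)·(0.9076) + (2)·(0.2726) = 5.5372.

Step 5 — scale by n: T² = 6 · 5.5372 = 33.2232.

T² ≈ 33.2232


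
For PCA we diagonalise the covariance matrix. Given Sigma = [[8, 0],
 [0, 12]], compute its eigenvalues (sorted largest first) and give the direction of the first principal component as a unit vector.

Step 1 — characteristic polynomial of 2×2 Sigma:
  det(Sigma - λI) = λ² - trace · λ + det = 0.
  trace = 8 + 12 = 20, det = 8·12 - (0)² = 96.
Step 2 — discriminant:
  Δ = trace² - 4·det = 400 - 384 = 16.
Step 3 — eigenvalues:
  λ = (trace ± √Δ)/2 = (20 ± 4)/2,
  λ_1 = 12,  λ_2 = 8.

Step 4 — unit eigenvector for λ_1: Sigma is diagonal, so its eigenvectors are the coordinate axes. λ_1 = 12 is the diagonal entry on the second coordinate axis, hence
  v_1 = (0, 1) (||v_1|| = 1).

λ_1 = 12,  λ_2 = 8;  v_1 ≈ (0, 1)


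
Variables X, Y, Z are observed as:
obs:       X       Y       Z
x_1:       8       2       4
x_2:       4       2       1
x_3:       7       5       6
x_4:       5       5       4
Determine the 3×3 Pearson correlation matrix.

Step 1 — column means:
  mean(X) = (8 + 4 + 7 + 5) / 4 = 24/4 = 6
  mean(Y) = (2 + 2 + 5 + 5) / 4 = 14/4 = 3.5
  mean(Z) = (4 + 1 + 6 + 4) / 4 = 15/4 = 3.75

Step 2 — sample variances and covariances s[i,j] = (1/(n-1)) · Σ_k (x_{k,i} - mean_i) · (x_{k,j} - mean_j), with n-1 = 3:
  s[X,X] = ((2)·(2) + (-2)·(-2) + (1)·(1) + (-1)·(-1)) / 3 = 10/3 = 3.3333
  s[X,Y] = ((2)·(-1.5) + (-2)·(-1.5) + (1)·(1.5) + (-1)·(1.5)) / 3 = 0/3 = 0
  s[X,Z] = ((2)·(0.25) + (-2)·(-2.75) + (1)·(2.25) + (-1)·(0.25)) / 3 = 8/3 = 2.6667
  s[Y,Y] = ((-1.5)·(-1.5) + (-1.5)·(-1.5) + (1.5)·(1.5) + (1.5)·(1.5)) / 3 = 9/3 = 3
  s[Y,Z] = ((-1.5)·(0.25) + (-1.5)·(-2.75) + (1.5)·(2.25) + (1.5)·(0.25)) / 3 = 7.5/3 = 2.5
  s[Z,Z] = ((0.25)·(0.25) + (-2.75)·(-2.75) + (2.25)·(2.25) + (0.25)·(0.25)) / 3 = 12.75/3 = 4.25
  Sample standard deviations s_i = √(s[i,i]):
  s(X) = √(3.3333) = 1.8257
  s(Y) = √(3) = 1.7321
  s(Z) = √(4.25) = 2.0616

Step 3 — r_{ij} = s_{ij} / (s_i · s_j):
  r[X,X] = 1 (diagonal).
  r[X,Y] = 0 / (1.8257 · 1.7321) = 0 / 3.1623 = 0
  r[X,Z] = 2.6667 / (1.8257 · 2.0616) = 2.6667 / 3.7639 = 0.7085
  r[Y,Y] = 1 (diagonal).
  r[Y,Z] = 2.5 / (1.7321 · 2.0616) = 2.5 / 3.5707 = 0.7001
  r[Z,Z] = 1 (diagonal).

R is symmetric with unit diagonal. Assembling:

R = [[1, 0, 0.7085],
 [0, 1, 0.7001],
 [0.7085, 0.7001, 1]]


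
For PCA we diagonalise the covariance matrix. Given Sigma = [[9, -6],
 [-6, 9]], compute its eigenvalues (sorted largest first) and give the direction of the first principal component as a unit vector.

Step 1 — characteristic polynomial of 2×2 Sigma:
  det(Sigma - λI) = λ² - trace · λ + det = 0.
  trace = 9 + 9 = 18, det = 9·9 - (-6)² = 45.
Step 2 — discriminant:
  Δ = trace² - 4·det = 324 - 180 = 144.
Step 3 — eigenvalues:
  λ = (trace ± √Δ)/2 = (18 ± 12)/2,
  λ_1 = 15,  λ_2 = 3.

Step 4 — unit eigenvector for λ_1: solve (Sigma - λ_1 I)v = 0. First row:
  (9 - 15)·v_x + (-6)·v_y = 0, i.e. (-6)·v_x + (-6)·v_y = 0,
  so v ∝ (b, λ_1 - a) = (-6, 6); multiply by -1 so the first entry is positive: u = (6, -6).
  ||u|| = √((6)² + (-6)²) = √(72) ≈ 8.4853,
  v_1 = u/||u|| ≈ (0.7071, -0.7071) (||v_1|| = 1).

λ_1 = 15,  λ_2 = 3;  v_1 ≈ (0.7071, -0.7071)


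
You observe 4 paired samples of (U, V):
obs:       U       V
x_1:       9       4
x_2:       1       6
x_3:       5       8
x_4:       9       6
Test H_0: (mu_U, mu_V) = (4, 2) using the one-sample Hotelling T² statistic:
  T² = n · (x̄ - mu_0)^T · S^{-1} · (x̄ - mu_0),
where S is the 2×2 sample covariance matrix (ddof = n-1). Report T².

Step 1 — sample mean vector:
  mean(U) = (9 + 1 + 5 + 9) / 4 = 24/4 = 6
  mean(V) = (4 + 6 + 8 + 6) / 4 = 24/4 = 6
  x̄ = (6, 6),  deviation x̄ - mu_0 = (6, 6) - (4, 2) = (2, 4).

Step 2 — sample covariance matrix, S[i,j] = (1/(n-1)) · Σ_k (x_{k,i} - mean_i) · (x_{k,j} - mean_j), divisor n-1 = 3:
  S[U,U] = ((3)·(3) + (-5)·(-5) + (-1)·(-1) + (3)·(3)) / 3 = 44/3 = 14.6667
  S[U,V] = ((3)·(-2) + (-5)·(0) + (-1)·(2) + (3)·(0)) / 3 = -8/3 = -2.6667
  S[V,V] = ((-2)·(-2) + (0)·(0) + (2)·(2) + (0)·(0)) / 3 = 8/3 = 2.6667
  S = [[14.6667, -2.6667],
 [-2.6667, 2.6667]].

Step 3 — invert S. det(S) = 14.6667·2.6667 - (-2.6667)² = 32.
  S^{-1} = (1/det) · [[d, -b], [-b, a]] = [[0.0833, 0.0833],
 [0.0833, 0.4583]].

Step 4 — quadratic form (x̄ - mu_0)^T · S^{-1} · (x̄ - mu_0):
  S^{-1} · (x̄ - mu_0) = (0.5, 2),
  (x̄ - mu_0)^T · [...] = (2)·(0.5) + (4)·(2) = 9.

Step 5 — scale by n: T² = 4 · 9 = 36.

T² ≈ 36


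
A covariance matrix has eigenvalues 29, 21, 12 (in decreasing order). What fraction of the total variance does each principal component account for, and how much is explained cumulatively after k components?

Step 1 — total variance = trace(Sigma) = Σ λ_i = 29 + 21 + 12 = 62.

Step 2 — fraction explained by component i = λ_i / Σ λ:
  PC1: 29/62 = 0.4677
  PC2: 21/62 = 0.3387
  PC3: 12/62 = 0.1935

Step 3 — cumulative fraction after k components = (λ_1 + ... + λ_k) / Σ λ:
  k = 1: 29/62 = 0.4677
  k = 2: (29 + 21)/62 = 50/62 = 0.8065
  k = 3: (29 + 21 + 12)/62 = 62/62 = 1

Summary (fraction, with percent):

explained: PC1 0.4677 (46.77%), PC2 0.3387 (33.87%), PC3 0.1935 (19.35%);  cumulative: 0.4677, 0.8065, 1


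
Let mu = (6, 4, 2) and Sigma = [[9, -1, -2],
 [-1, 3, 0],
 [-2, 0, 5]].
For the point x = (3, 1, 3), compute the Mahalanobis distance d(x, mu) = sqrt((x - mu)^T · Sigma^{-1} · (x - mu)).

Step 1 — centre the observation: (x - mu) = (-3, -3, 1).

Step 2 — invert Sigma (cofactor / det for 3×3, or solve directly):
  Sigma^{-1} = [[0.1271, 0.0424, 0.0508],
 [0.0424, 0.3475, 0.0169],
 [0.0508, 0.0169, 0.2203]].

Step 3 — form the quadratic (x - mu)^T · Sigma^{-1} · (x - mu):
  Sigma^{-1} · (x - mu) = (-0.4576, -1.1525, 0.0169).
  (x - mu)^T · [Sigma^{-1} · (x - mu)] = (-3)·(-0.4576) + (-3)·(-1.1525) + (1)·(0.0169) = 4.8475.

Step 4 — take square root: d = √(4.8475) ≈ 2.2017.

d(x, mu) = √(4.8475) ≈ 2.2017


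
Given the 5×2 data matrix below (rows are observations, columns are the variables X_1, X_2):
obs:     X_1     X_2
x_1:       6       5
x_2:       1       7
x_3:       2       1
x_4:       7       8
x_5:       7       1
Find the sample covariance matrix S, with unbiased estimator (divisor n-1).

Step 1 — column means:
  mean(X_1) = (6 + 1 + 2 + 7 + 7) / 5 = 23/5 = 4.6
  mean(X_2) = (5 + 7 + 1 + 8 + 1) / 5 = 22/5 = 4.4

Step 2 — sample covariance S[i,j] = (1/(n-1)) · Σ_k (x_{k,i} - mean_i) · (x_{k,j} - mean_j), with n-1 = 4.
  S[X_1,X_1] = ((1.4)·(1.4) + (-3.6)·(-3.6) + (-2.6)·(-2.6) + (2.4)·(2.4) + (2.4)·(2.4)) / 4 = 33.2/4 = 8.3
  S[X_1,X_2] = ((1.4)·(0.6) + (-3.6)·(2.6) + (-2.6)·(-3.4) + (2.4)·(3.6) + (2.4)·(-3.4)) / 4 = 0.8/4 = 0.2
  S[X_2,X_2] = ((0.6)·(0.6) + (2.6)·(2.6) + (-3.4)·(-3.4) + (3.6)·(3.6) + (-3.4)·(-3.4)) / 4 = 43.2/4 = 10.8

S is symmetric (S[j,i] = S[i,j]). Assembling:

S = [[8.3, 0.2],
 [0.2, 10.8]]


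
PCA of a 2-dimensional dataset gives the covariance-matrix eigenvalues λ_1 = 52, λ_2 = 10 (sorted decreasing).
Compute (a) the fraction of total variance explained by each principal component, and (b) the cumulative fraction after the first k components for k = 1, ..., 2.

Step 1 — total variance = trace(Sigma) = Σ λ_i = 52 + 10 = 62.

Step 2 — fraction explained by component i = λ_i / Σ λ:
  PC1: 52/62 = 0.8387
  PC2: 10/62 = 0.1613

Step 3 — cumulative fraction after k components = (λ_1 + ... + λ_k) / Σ λ:
  k = 1: 52/62 = 0.8387
  k = 2: (52 + 10)/62 = 62/62 = 1

Summary (fraction, with percent):

explained: PC1 0.8387 (83.87%), PC2 0.1613 (16.13%);  cumulative: 0.8387, 1


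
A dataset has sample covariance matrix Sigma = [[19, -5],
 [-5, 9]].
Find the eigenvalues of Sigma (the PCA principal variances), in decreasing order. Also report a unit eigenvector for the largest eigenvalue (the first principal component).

Step 1 — characteristic polynomial of 2×2 Sigma:
  det(Sigma - λI) = λ² - trace · λ + det = 0.
  trace = 19 + 9 = 28, det = 19·9 - (-5)² = 146.
Step 2 — discriminant:
  Δ = trace² - 4·det = 784 - 584 = 200.
Step 3 — eigenvalues:
  λ = (trace ± √Δ)/2 = (28 ± 14.1421)/2,
  λ_1 = 21.0711,  λ_2 = 6.9289.

Step 4 — unit eigenvector for λ_1: solve (Sigma - λ_1 I)v = 0. First row:
  (19 - 21.0711)·v_x + (-5)·v_y = 0, i.e. (-2.0711)·v_x + (-5)·v_y = 0,
  so v ∝ (b, λ_1 - a) = (-5, 2.0711); multiply by -1 so the first entry is positive: u = (5, -2.0711).
  ||u|| = √((5)² + (-2.0711)²) = √(29.2893) ≈ 5.412,
  v_1 = u/||u|| ≈ (0.9239, -0.3827) (||v_1|| = 1).

λ_1 = 21.0711,  λ_2 = 6.9289;  v_1 ≈ (0.9239, -0.3827)


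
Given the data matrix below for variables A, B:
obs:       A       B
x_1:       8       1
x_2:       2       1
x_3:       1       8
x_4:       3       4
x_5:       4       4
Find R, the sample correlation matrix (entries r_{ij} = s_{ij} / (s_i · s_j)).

Step 1 — column means:
  mean(A) = (8 + 2 + 1 + 3 + 4) / 5 = 18/5 = 3.6
  mean(B) = (1 + 1 + 8 + 4 + 4) / 5 = 18/5 = 3.6

Step 2 — sample variances and covariances s[i,j] = (1/(n-1)) · Σ_k (x_{k,i} - mean_i) · (x_{k,j} - mean_j), with n-1 = 4:
  s[A,A] = ((4.4)·(4.4) + (-1.6)·(-1.6) + (-2.6)·(-2.6) + (-0.6)·(-0.6) + (0.4)·(0.4)) / 4 = 29.2/4 = 7.3
  s[A,B] = ((4.4)·(-2.6) + (-1.6)·(-2.6) + (-2.6)·(4.4) + (-0.6)·(0.4) + (0.4)·(0.4)) / 4 = -18.8/4 = -4.7
  s[B,B] = ((-2.6)·(-2.6) + (-2.6)·(-2.6) + (4.4)·(4.4) + (0.4)·(0.4) + (0.4)·(0.4)) / 4 = 33.2/4 = 8.3
  Sample standard deviations s_i = √(s[i,i]):
  s(A) = √(7.3) = 2.7019
  s(B) = √(8.3) = 2.881

Step 3 — r_{ij} = s_{ij} / (s_i · s_j):
  r[A,A] = 1 (diagonal).
  r[A,B] = -4.7 / (2.7019 · 2.881) = -4.7 / 7.784 = -0.6038
  r[B,B] = 1 (diagonal).

R is symmetric with unit diagonal. Assembling:

R = [[1, -0.6038],
 [-0.6038, 1]]


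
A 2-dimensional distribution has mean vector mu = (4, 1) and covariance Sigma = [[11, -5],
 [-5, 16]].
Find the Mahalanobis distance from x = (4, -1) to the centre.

Step 1 — centre the observation: (x - mu) = (0, -2).

Step 2 — invert Sigma. det(Sigma) = 11·16 - (-5)² = 151.
  Sigma^{-1} = (1/det) · [[d, -b], [-b, a]] = [[0.106, 0.0331],
 [0.0331, 0.0728]].

Step 3 — form the quadratic (x - mu)^T · Sigma^{-1} · (x - mu):
  Sigma^{-1} · (x - mu) = (-0.0662, -0.1457).
  (x - mu)^T · [Sigma^{-1} · (x - mu)] = (0)·(-0.0662) + (-2)·(-0.1457) = 0.2914.

Step 4 — take square root: d = √(0.2914) ≈ 0.5398.

d(x, mu) = √(0.2914) ≈ 0.5398


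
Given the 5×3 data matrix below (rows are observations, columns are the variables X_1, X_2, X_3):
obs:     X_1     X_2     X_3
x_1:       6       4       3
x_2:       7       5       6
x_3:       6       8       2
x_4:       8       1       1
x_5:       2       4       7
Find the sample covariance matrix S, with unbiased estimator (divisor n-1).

Step 1 — column means:
  mean(X_1) = (6 + 7 + 6 + 8 + 2) / 5 = 29/5 = 5.8
  mean(X_2) = (4 + 5 + 8 + 1 + 4) / 5 = 22/5 = 4.4
  mean(X_3) = (3 + 6 + 2 + 1 + 7) / 5 = 19/5 = 3.8

Step 2 — sample covariance S[i,j] = (1/(n-1)) · Σ_k (x_{k,i} - mean_i) · (x_{k,j} - mean_j), with n-1 = 4.
  S[X_1,X_1] = ((0.2)·(0.2) + (1.2)·(1.2) + (0.2)·(0.2) + (2.2)·(2.2) + (-3.8)·(-3.8)) / 4 = 20.8/4 = 5.2
  S[X_1,X_2] = ((0.2)·(-0.4) + (1.2)·(0.6) + (0.2)·(3.6) + (2.2)·(-3.4) + (-3.8)·(-0.4)) / 4 = -4.6/4 = -1.15
  S[X_1,X_3] = ((0.2)·(-0.8) + (1.2)·(2.2) + (0.2)·(-1.8) + (2.2)·(-2.8) + (-3.8)·(3.2)) / 4 = -16.2/4 = -4.05
  S[X_2,X_2] = ((-0.4)·(-0.4) + (0.6)·(0.6) + (3.6)·(3.6) + (-3.4)·(-3.4) + (-0.4)·(-0.4)) / 4 = 25.2/4 = 6.3
  S[X_2,X_3] = ((-0.4)·(-0.8) + (0.6)·(2.2) + (3.6)·(-1.8) + (-3.4)·(-2.8) + (-0.4)·(3.2)) / 4 = 3.4/4 = 0.85
  S[X_3,X_3] = ((-0.8)·(-0.8) + (2.2)·(2.2) + (-1.8)·(-1.8) + (-2.8)·(-2.8) + (3.2)·(3.2)) / 4 = 26.8/4 = 6.7

S is symmetric (S[j,i] = S[i,j]). Assembling:

S = [[5.2, -1.15, -4.05],
 [-1.15, 6.3, 0.85],
 [-4.05, 0.85, 6.7]]


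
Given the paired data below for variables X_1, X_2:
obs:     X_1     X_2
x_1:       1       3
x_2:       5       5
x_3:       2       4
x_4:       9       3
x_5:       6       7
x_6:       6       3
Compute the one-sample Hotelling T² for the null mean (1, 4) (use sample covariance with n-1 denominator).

Step 1 — sample mean vector:
  mean(X_1) = (1 + 5 + 2 + 9 + 6 + 6) / 6 = 29/6 = 4.8333
  mean(X_2) = (3 + 5 + 4 + 3 + 7 + 3) / 6 = 25/6 = 4.1667
  x̄ = (4.8333, 4.1667),  deviation x̄ - mu_0 = (4.8333, 4.1667) - (1, 4) = (3.8333, 0.1667).

Step 2 — sample covariance matrix, S[i,j] = (1/(n-1)) · Σ_k (x_{k,i} - mean_i) · (x_{k,j} - mean_j), divisor n-1 = 5:
  S[X_1,X_1] = ((-3.8333)·(-3.8333) + (0.1667)·(0.1667) + (-2.8333)·(-2.8333) + (4.1667)·(4.1667) + (1.1667)·(1.1667) + (1.1667)·(1.1667)) / 5 = 42.8333/5 = 8.5667
  S[X_1,X_2] = ((-3.8333)·(-1.1667) + (0.1667)·(0.8333) + (-2.8333)·(-0.1667) + (4.1667)·(-1.1667) + (1.1667)·(2.8333) + (1.1667)·(-1.1667)) / 5 = 2.1667/5 = 0.4333
  S[X_2,X_2] = ((-1.1667)·(-1.1667) + (0.8333)·(0.8333) + (-0.1667)·(-0.1667) + (-1.1667)·(-1.1667) + (2.8333)·(2.8333) + (-1.1667)·(-1.1667)) / 5 = 12.8333/5 = 2.5667
  S = [[8.5667, 0.4333],
 [0.4333, 2.5667]].

Step 3 — invert S. det(S) = 8.5667·2.5667 - (0.4333)² = 21.8.
  S^{-1} = (1/det) · [[d, -b], [-b, a]] = [[0.1177, -0.0199],
 [-0.0199, 0.393]].

Step 4 — quadratic form (x̄ - mu_0)^T · S^{-1} · (x̄ - mu_0):
  S^{-1} · (x̄ - mu_0) = (0.448, -0.0107),
  (x̄ - mu_0)^T · [...] = (3.8333)·(0.448) + (0.1667)·(-0.0107) = 1.7156.

Step 5 — scale by n: T² = 6 · 1.7156 = 10.2936.

T² ≈ 10.2936


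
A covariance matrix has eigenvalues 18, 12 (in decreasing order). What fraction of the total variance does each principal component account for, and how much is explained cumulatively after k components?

Step 1 — total variance = trace(Sigma) = Σ λ_i = 18 + 12 = 30.

Step 2 — fraction explained by component i = λ_i / Σ λ:
  PC1: 18/30 = 0.6
  PC2: 12/30 = 0.4

Step 3 — cumulative fraction after k components = (λ_1 + ... + λ_k) / Σ λ:
  k = 1: 18/30 = 0.6
  k = 2: (18 + 12)/30 = 30/30 = 1

Summary (fraction, with percent):

explained: PC1 0.6 (60%), PC2 0.4 (40%);  cumulative: 0.6, 1


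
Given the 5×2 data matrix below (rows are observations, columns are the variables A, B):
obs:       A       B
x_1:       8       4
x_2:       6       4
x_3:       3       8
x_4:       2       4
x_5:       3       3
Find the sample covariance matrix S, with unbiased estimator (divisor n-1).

Step 1 — column means:
  mean(A) = (8 + 6 + 3 + 2 + 3) / 5 = 22/5 = 4.4
  mean(B) = (4 + 4 + 8 + 4 + 3) / 5 = 23/5 = 4.6

Step 2 — sample covariance S[i,j] = (1/(n-1)) · Σ_k (x_{k,i} - mean_i) · (x_{k,j} - mean_j), with n-1 = 4.
  S[A,A] = ((3.6)·(3.6) + (1.6)·(1.6) + (-1.4)·(-1.4) + (-2.4)·(-2.4) + (-1.4)·(-1.4)) / 4 = 25.2/4 = 6.3
  S[A,B] = ((3.6)·(-0.6) + (1.6)·(-0.6) + (-1.4)·(3.4) + (-2.4)·(-0.6) + (-1.4)·(-1.6)) / 4 = -4.2/4 = -1.05
  S[B,B] = ((-0.6)·(-0.6) + (-0.6)·(-0.6) + (3.4)·(3.4) + (-0.6)·(-0.6) + (-1.6)·(-1.6)) / 4 = 15.2/4 = 3.8

S is symmetric (S[j,i] = S[i,j]). Assembling:

S = [[6.3, -1.05],
 [-1.05, 3.8]]


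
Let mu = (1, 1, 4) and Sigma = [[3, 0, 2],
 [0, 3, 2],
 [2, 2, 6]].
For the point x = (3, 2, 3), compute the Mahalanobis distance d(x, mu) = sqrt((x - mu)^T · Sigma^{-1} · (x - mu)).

Step 1 — centre the observation: (x - mu) = (2, 1, -1).

Step 2 — invert Sigma (cofactor / det for 3×3, or solve directly):
  Sigma^{-1} = [[0.4667, 0.1333, -0.2],
 [0.1333, 0.4667, -0.2],
 [-0.2, -0.2, 0.3]].

Step 3 — form the quadratic (x - mu)^T · Sigma^{-1} · (x - mu):
  Sigma^{-1} · (x - mu) = (1.2667, 0.9333, -0.9).
  (x - mu)^T · [Sigma^{-1} · (x - mu)] = (2)·(1.2667) + (1)·(0.9333) + (-1)·(-0.9) = 4.3667.

Step 4 — take square root: d = √(4.3667) ≈ 2.0897.

d(x, mu) = √(4.3667) ≈ 2.0897


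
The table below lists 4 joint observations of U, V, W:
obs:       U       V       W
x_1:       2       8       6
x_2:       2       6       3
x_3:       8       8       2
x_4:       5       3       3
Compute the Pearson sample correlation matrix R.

Step 1 — column means:
  mean(U) = (2 + 2 + 8 + 5) / 4 = 17/4 = 4.25
  mean(V) = (8 + 6 + 8 + 3) / 4 = 25/4 = 6.25
  mean(W) = (6 + 3 + 2 + 3) / 4 = 14/4 = 3.5

Step 2 — sample variances and covariances s[i,j] = (1/(n-1)) · Σ_k (x_{k,i} - mean_i) · (x_{k,j} - mean_j), with n-1 = 3:
  s[U,U] = ((-2.25)·(-2.25) + (-2.25)·(-2.25) + (3.75)·(3.75) + (0.75)·(0.75)) / 3 = 24.75/3 = 8.25
  s[U,V] = ((-2.25)·(1.75) + (-2.25)·(-0.25) + (3.75)·(1.75) + (0.75)·(-3.25)) / 3 = 0.75/3 = 0.25
  s[U,W] = ((-2.25)·(2.5) + (-2.25)·(-0.5) + (3.75)·(-1.5) + (0.75)·(-0.5)) / 3 = -10.5/3 = -3.5
  s[V,V] = ((1.75)·(1.75) + (-0.25)·(-0.25) + (1.75)·(1.75) + (-3.25)·(-3.25)) / 3 = 16.75/3 = 5.5833
  s[V,W] = ((1.75)·(2.5) + (-0.25)·(-0.5) + (1.75)·(-1.5) + (-3.25)·(-0.5)) / 3 = 3.5/3 = 1.1667
  s[W,W] = ((2.5)·(2.5) + (-0.5)·(-0.5) + (-1.5)·(-1.5) + (-0.5)·(-0.5)) / 3 = 9/3 = 3
  Sample standard deviations s_i = √(s[i,i]):
  s(U) = √(8.25) = 2.8723
  s(V) = √(5.5833) = 2.3629
  s(W) = √(3) = 1.7321

Step 3 — r_{ij} = s_{ij} / (s_i · s_j):
  r[U,U] = 1 (diagonal).
  r[U,V] = 0.25 / (2.8723 · 2.3629) = 0.25 / 6.7869 = 0.0368
  r[U,W] = -3.5 / (2.8723 · 1.7321) = -3.5 / 4.9749 = -0.7035
  r[V,V] = 1 (diagonal).
  r[V,W] = 1.1667 / (2.3629 · 1.7321) = 1.1667 / 4.0927 = 0.2851
  r[W,W] = 1 (diagonal).

R is symmetric with unit diagonal. Assembling:

R = [[1, 0.0368, -0.7035],
 [0.0368, 1, 0.2851],
 [-0.7035, 0.2851, 1]]


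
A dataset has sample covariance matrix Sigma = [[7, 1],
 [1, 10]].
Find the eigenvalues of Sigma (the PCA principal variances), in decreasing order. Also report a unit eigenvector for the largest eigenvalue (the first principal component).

Step 1 — characteristic polynomial of 2×2 Sigma:
  det(Sigma - λI) = λ² - trace · λ + det = 0.
  trace = 7 + 10 = 17, det = 7·10 - (1)² = 69.
Step 2 — discriminant:
  Δ = trace² - 4·det = 289 - 276 = 13.
Step 3 — eigenvalues:
  λ = (trace ± √Δ)/2 = (17 ± 3.6056)/2,
  λ_1 = 10.3028,  λ_2 = 6.6972.

Step 4 — unit eigenvector for λ_1: solve (Sigma - λ_1 I)v = 0. First row:
  (7 - 10.3028)·v_x + (1)·v_y = 0, i.e. (-3.3028)·v_x + (1)·v_y = 0,
  so v ∝ (b, λ_1 - a) = (1, 3.3028) = u.
  ||u|| = √((1)² + (3.3028)²) = √(11.9083) ≈ 3.4508,
  v_1 = u/||u|| ≈ (0.2898, 0.9571) (||v_1|| = 1).

λ_1 = 10.3028,  λ_2 = 6.6972;  v_1 ≈ (0.2898, 0.9571)


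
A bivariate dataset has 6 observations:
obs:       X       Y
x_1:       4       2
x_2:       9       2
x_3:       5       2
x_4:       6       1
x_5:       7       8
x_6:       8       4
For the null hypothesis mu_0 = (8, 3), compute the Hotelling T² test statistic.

Step 1 — sample mean vector:
  mean(X) = (4 + 9 + 5 + 6 + 7 + 8) / 6 = 39/6 = 6.5
  mean(Y) = (2 + 2 + 2 + 1 + 8 + 4) / 6 = 19/6 = 3.1667
  x̄ = (6.5, 3.1667),  deviation x̄ - mu_0 = (6.5, 3.1667) - (8, 3) = (-1.5, 0.1667).

Step 2 — sample covariance matrix, S[i,j] = (1/(n-1)) · Σ_k (x_{k,i} - mean_i) · (x_{k,j} - mean_j), divisor n-1 = 5:
  S[X,X] = ((-2.5)·(-2.5) + (2.5)·(2.5) + (-1.5)·(-1.5) + (-0.5)·(-0.5) + (0.5)·(0.5) + (1.5)·(1.5)) / 5 = 17.5/5 = 3.5
  S[X,Y] = ((-2.5)·(-1.1667) + (2.5)·(-1.1667) + (-1.5)·(-1.1667) + (-0.5)·(-2.1667) + (0.5)·(4.8333) + (1.5)·(0.8333)) / 5 = 6.5/5 = 1.3
  S[Y,Y] = ((-1.1667)·(-1.1667) + (-1.1667)·(-1.1667) + (-1.1667)·(-1.1667) + (-2.1667)·(-2.1667) + (4.8333)·(4.8333) + (0.8333)·(0.8333)) / 5 = 32.8333/5 = 6.5667
  S = [[3.5, 1.3],
 [1.3, 6.5667]].

Step 3 — invert S. det(S) = 3.5·6.5667 - (1.3)² = 21.2933.
  S^{-1} = (1/det) · [[d, -b], [-b, a]] = [[0.3084, -0.0611],
 [-0.0611, 0.1644]].

Step 4 — quadratic form (x̄ - mu_0)^T · S^{-1} · (x̄ - mu_0):
  S^{-1} · (x̄ - mu_0) = (-0.4728, 0.119),
  (x̄ - mu_0)^T · [...] = (-1.5)·(-0.4728) + (0.1667)·(0.119) = 0.729.

Step 5 — scale by n: T² = 6 · 0.729 = 4.3738.

T² ≈ 4.3738


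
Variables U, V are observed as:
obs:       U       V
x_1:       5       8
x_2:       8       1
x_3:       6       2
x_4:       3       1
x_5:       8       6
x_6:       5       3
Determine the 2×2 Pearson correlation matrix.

Step 1 — column means:
  mean(U) = (5 + 8 + 6 + 3 + 8 + 5) / 6 = 35/6 = 5.8333
  mean(V) = (8 + 1 + 2 + 1 + 6 + 3) / 6 = 21/6 = 3.5

Step 2 — sample variances and covariances s[i,j] = (1/(n-1)) · Σ_k (x_{k,i} - mean_i) · (x_{k,j} - mean_j), with n-1 = 5:
  s[U,U] = ((-0.8333)·(-0.8333) + (2.1667)·(2.1667) + (0.1667)·(0.1667) + (-2.8333)·(-2.8333) + (2.1667)·(2.1667) + (-0.8333)·(-0.8333)) / 5 = 18.8333/5 = 3.7667
  s[U,V] = ((-0.8333)·(4.5) + (2.1667)·(-2.5) + (0.1667)·(-1.5) + (-2.8333)·(-2.5) + (2.1667)·(2.5) + (-0.8333)·(-0.5)) / 5 = 3.5/5 = 0.7
  s[V,V] = ((4.5)·(4.5) + (-2.5)·(-2.5) + (-1.5)·(-1.5) + (-2.5)·(-2.5) + (2.5)·(2.5) + (-0.5)·(-0.5)) / 5 = 41.5/5 = 8.3
  Sample standard deviations s_i = √(s[i,i]):
  s(U) = √(3.7667) = 1.9408
  s(V) = √(8.3) = 2.881

Step 3 — r_{ij} = s_{ij} / (s_i · s_j):
  r[U,U] = 1 (diagonal).
  r[U,V] = 0.7 / (1.9408 · 2.881) = 0.7 / 5.5914 = 0.1252
  r[V,V] = 1 (diagonal).

R is symmetric with unit diagonal. Assembling:

R = [[1, 0.1252],
 [0.1252, 1]]


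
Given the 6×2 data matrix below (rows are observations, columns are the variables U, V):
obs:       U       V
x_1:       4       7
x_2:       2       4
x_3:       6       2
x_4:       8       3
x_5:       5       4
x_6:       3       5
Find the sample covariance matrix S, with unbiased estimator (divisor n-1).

Step 1 — column means:
  mean(U) = (4 + 2 + 6 + 8 + 5 + 3) / 6 = 28/6 = 4.6667
  mean(V) = (7 + 4 + 2 + 3 + 4 + 5) / 6 = 25/6 = 4.1667

Step 2 — sample covariance S[i,j] = (1/(n-1)) · Σ_k (x_{k,i} - mean_i) · (x_{k,j} - mean_j), with n-1 = 5.
  S[U,U] = ((-0.6667)·(-0.6667) + (-2.6667)·(-2.6667) + (1.3333)·(1.3333) + (3.3333)·(3.3333) + (0.3333)·(0.3333) + (-1.6667)·(-1.6667)) / 5 = 23.3333/5 = 4.6667
  S[U,V] = ((-0.6667)·(2.8333) + (-2.6667)·(-0.1667) + (1.3333)·(-2.1667) + (3.3333)·(-1.1667) + (0.3333)·(-0.1667) + (-1.6667)·(0.8333)) / 5 = -9.6667/5 = -1.9333
  S[V,V] = ((2.8333)·(2.8333) + (-0.1667)·(-0.1667) + (-2.1667)·(-2.1667) + (-1.1667)·(-1.1667) + (-0.1667)·(-0.1667) + (0.8333)·(0.8333)) / 5 = 14.8333/5 = 2.9667

S is symmetric (S[j,i] = S[i,j]). Assembling:

S = [[4.6667, -1.9333],
 [-1.9333, 2.9667]]


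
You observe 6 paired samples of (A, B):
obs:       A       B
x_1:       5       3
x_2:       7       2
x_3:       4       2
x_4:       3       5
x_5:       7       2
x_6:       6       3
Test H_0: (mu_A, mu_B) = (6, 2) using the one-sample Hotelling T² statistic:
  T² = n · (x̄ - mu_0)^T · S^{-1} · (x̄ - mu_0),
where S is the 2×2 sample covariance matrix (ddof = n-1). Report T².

Step 1 — sample mean vector:
  mean(A) = (5 + 7 + 4 + 3 + 7 + 6) / 6 = 32/6 = 5.3333
  mean(B) = (3 + 2 + 2 + 5 + 2 + 3) / 6 = 17/6 = 2.8333
  x̄ = (5.3333, 2.8333),  deviation x̄ - mu_0 = (5.3333, 2.8333) - (6, 2) = (-0.6667, 0.8333).

Step 2 — sample covariance matrix, S[i,j] = (1/(n-1)) · Σ_k (x_{k,i} - mean_i) · (x_{k,j} - mean_j), divisor n-1 = 5:
  S[A,A] = ((-0.3333)·(-0.3333) + (1.6667)·(1.6667) + (-1.3333)·(-1.3333) + (-2.3333)·(-2.3333) + (1.6667)·(1.6667) + (0.6667)·(0.6667)) / 5 = 13.3333/5 = 2.6667
  S[A,B] = ((-0.3333)·(0.1667) + (1.6667)·(-0.8333) + (-1.3333)·(-0.8333) + (-2.3333)·(2.1667) + (1.6667)·(-0.8333) + (0.6667)·(0.1667)) / 5 = -6.6667/5 = -1.3333
  S[B,B] = ((0.1667)·(0.1667) + (-0.8333)·(-0.8333) + (-0.8333)·(-0.8333) + (2.1667)·(2.1667) + (-0.8333)·(-0.8333) + (0.1667)·(0.1667)) / 5 = 6.8333/5 = 1.3667
  S = [[2.6667, -1.3333],
 [-1.3333, 1.3667]].

Step 3 — invert S. det(S) = 2.6667·1.3667 - (-1.3333)² = 1.8667.
  S^{-1} = (1/det) · [[d, -b], [-b, a]] = [[0.7321, 0.7143],
 [0.7143, 1.4286]].

Step 4 — quadratic form (x̄ - mu_0)^T · S^{-1} · (x̄ - mu_0):
  S^{-1} · (x̄ - mu_0) = (0.1071, 0.7143),
  (x̄ - mu_0)^T · [...] = (-0.6667)·(0.1071) + (0.8333)·(0.7143) = 0.5238.

Step 5 — scale by n: T² = 6 · 0.5238 = 3.1429.

T² ≈ 3.1429


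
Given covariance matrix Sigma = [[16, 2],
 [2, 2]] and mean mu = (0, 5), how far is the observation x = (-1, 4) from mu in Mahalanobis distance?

Step 1 — centre the observation: (x - mu) = (-1, -1).

Step 2 — invert Sigma. det(Sigma) = 16·2 - (2)² = 28.
  Sigma^{-1} = (1/det) · [[d, -b], [-b, a]] = [[0.0714, -0.0714],
 [-0.0714, 0.5714]].

Step 3 — form the quadratic (x - mu)^T · Sigma^{-1} · (x - mu):
  Sigma^{-1} · (x - mu) = (0, -0.5).
  (x - mu)^T · [Sigma^{-1} · (x - mu)] = (-1)·(0) + (-1)·(-0.5) = 0.5.

Step 4 — take square root: d = √(0.5) ≈ 0.7071.

d(x, mu) = √(0.5) ≈ 0.7071


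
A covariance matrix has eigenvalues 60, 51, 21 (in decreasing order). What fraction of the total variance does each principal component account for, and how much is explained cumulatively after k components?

Step 1 — total variance = trace(Sigma) = Σ λ_i = 60 + 51 + 21 = 132.

Step 2 — fraction explained by component i = λ_i / Σ λ:
  PC1: 60/132 = 0.4545
  PC2: 51/132 = 0.3864
  PC3: 21/132 = 0.1591

Step 3 — cumulative fraction after k components = (λ_1 + ... + λ_k) / Σ λ:
  k = 1: 60/132 = 0.4545
  k = 2: (60 + 51)/132 = 111/132 = 0.8409
  k = 3: (60 + 51 + 21)/132 = 132/132 = 1

Summary (fraction, with percent):

explained: PC1 0.4545 (45.45%), PC2 0.3864 (38.64%), PC3 0.1591 (15.91%);  cumulative: 0.4545, 0.8409, 1


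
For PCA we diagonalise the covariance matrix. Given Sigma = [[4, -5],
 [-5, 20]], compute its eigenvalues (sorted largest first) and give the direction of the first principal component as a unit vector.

Step 1 — characteristic polynomial of 2×2 Sigma:
  det(Sigma - λI) = λ² - trace · λ + det = 0.
  trace = 4 + 20 = 24, det = 4·20 - (-5)² = 55.
Step 2 — discriminant:
  Δ = trace² - 4·det = 576 - 220 = 356.
Step 3 — eigenvalues:
  λ = (trace ± √Δ)/2 = (24 ± 18.868)/2,
  λ_1 = 21.434,  λ_2 = 2.566.

Step 4 — unit eigenvector for λ_1: solve (Sigma - λ_1 I)v = 0. First row:
  (4 - 21.434)·v_x + (-5)·v_y = 0, i.e. (-17.434)·v_x + (-5)·v_y = 0,
  so v ∝ (b, λ_1 - a) = (-5, 17.434); multiply by -1 so the first entry is positive: u = (5, -17.434).
  ||u|| = √((5)² + (-17.434)²) = √(328.9437) ≈ 18.1368,
  v_1 = u/||u|| ≈ (0.2757, -0.9612) (||v_1|| = 1).

λ_1 = 21.434,  λ_2 = 2.566;  v_1 ≈ (0.2757, -0.9612)


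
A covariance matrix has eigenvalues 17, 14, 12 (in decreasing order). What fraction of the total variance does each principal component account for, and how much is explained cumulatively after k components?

Step 1 — total variance = trace(Sigma) = Σ λ_i = 17 + 14 + 12 = 43.

Step 2 — fraction explained by component i = λ_i / Σ λ:
  PC1: 17/43 = 0.3953
  PC2: 14/43 = 0.3256
  PC3: 12/43 = 0.2791

Step 3 — cumulative fraction after k components = (λ_1 + ... + λ_k) / Σ λ:
  k = 1: 17/43 = 0.3953
  k = 2: (17 + 14)/43 = 31/43 = 0.7209
  k = 3: (17 + 14 + 12)/43 = 43/43 = 1

Summary (fraction, with percent):

explained: PC1 0.3953 (39.53%), PC2 0.3256 (32.56%), PC3 0.2791 (27.91%);  cumulative: 0.3953, 0.7209, 1


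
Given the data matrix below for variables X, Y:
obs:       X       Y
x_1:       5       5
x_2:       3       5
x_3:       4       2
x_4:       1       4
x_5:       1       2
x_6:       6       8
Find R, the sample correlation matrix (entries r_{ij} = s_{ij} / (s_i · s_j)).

Step 1 — column means:
  mean(X) = (5 + 3 + 4 + 1 + 1 + 6) / 6 = 20/6 = 3.3333
  mean(Y) = (5 + 5 + 2 + 4 + 2 + 8) / 6 = 26/6 = 4.3333

Step 2 — sample variances and covariances s[i,j] = (1/(n-1)) · Σ_k (x_{k,i} - mean_i) · (x_{k,j} - mean_j), with n-1 = 5:
  s[X,X] = ((1.6667)·(1.6667) + (-0.3333)·(-0.3333) + (0.6667)·(0.6667) + (-2.3333)·(-2.3333) + (-2.3333)·(-2.3333) + (2.6667)·(2.6667)) / 5 = 21.3333/5 = 4.2667
  s[X,Y] = ((1.6667)·(0.6667) + (-0.3333)·(0.6667) + (0.6667)·(-2.3333) + (-2.3333)·(-0.3333) + (-2.3333)·(-2.3333) + (2.6667)·(3.6667)) / 5 = 15.3333/5 = 3.0667
  s[Y,Y] = ((0.6667)·(0.6667) + (0.6667)·(0.6667) + (-2.3333)·(-2.3333) + (-0.3333)·(-0.3333) + (-2.3333)·(-2.3333) + (3.6667)·(3.6667)) / 5 = 25.3333/5 = 5.0667
  Sample standard deviations s_i = √(s[i,i]):
  s(X) = √(4.2667) = 2.0656
  s(Y) = √(5.0667) = 2.2509

Step 3 — r_{ij} = s_{ij} / (s_i · s_j):
  r[X,X] = 1 (diagonal).
  r[X,Y] = 3.0667 / (2.0656 · 2.2509) = 3.0667 / 4.6495 = 0.6596
  r[Y,Y] = 1 (diagonal).

R is symmetric with unit diagonal. Assembling:

R = [[1, 0.6596],
 [0.6596, 1]]


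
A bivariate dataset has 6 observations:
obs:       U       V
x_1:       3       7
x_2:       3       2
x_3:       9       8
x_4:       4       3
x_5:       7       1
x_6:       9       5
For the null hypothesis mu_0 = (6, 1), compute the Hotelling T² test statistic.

Step 1 — sample mean vector:
  mean(U) = (3 + 3 + 9 + 4 + 7 + 9) / 6 = 35/6 = 5.8333
  mean(V) = (7 + 2 + 8 + 3 + 1 + 5) / 6 = 26/6 = 4.3333
  x̄ = (5.8333, 4.3333),  deviation x̄ - mu_0 = (5.8333, 4.3333) - (6, 1) = (-0.1667, 3.3333).

Step 2 — sample covariance matrix, S[i,j] = (1/(n-1)) · Σ_k (x_{k,i} - mean_i) · (x_{k,j} - mean_j), divisor n-1 = 5:
  S[U,U] = ((-2.8333)·(-2.8333) + (-2.8333)·(-2.8333) + (3.1667)·(3.1667) + (-1.8333)·(-1.8333) + (1.1667)·(1.1667) + (3.1667)·(3.1667)) / 5 = 40.8333/5 = 8.1667
  S[U,V] = ((-2.8333)·(2.6667) + (-2.8333)·(-2.3333) + (3.1667)·(3.6667) + (-1.8333)·(-1.3333) + (1.1667)·(-3.3333) + (3.1667)·(0.6667)) / 5 = 11.3333/5 = 2.2667
  S[V,V] = ((2.6667)·(2.6667) + (-2.3333)·(-2.3333) + (3.6667)·(3.6667) + (-1.3333)·(-1.3333) + (-3.3333)·(-3.3333) + (0.6667)·(0.6667)) / 5 = 39.3333/5 = 7.8667
  S = [[8.1667, 2.2667],
 [2.2667, 7.8667]].

Step 3 — invert S. det(S) = 8.1667·7.8667 - (2.2667)² = 59.1067.
  S^{-1} = (1/det) · [[d, -b], [-b, a]] = [[0.1331, -0.0383],
 [-0.0383, 0.1382]].

Step 4 — quadratic form (x̄ - mu_0)^T · S^{-1} · (x̄ - mu_0):
  S^{-1} · (x̄ - mu_0) = (-0.15, 0.467),
  (x̄ - mu_0)^T · [...] = (-0.1667)·(-0.15) + (3.3333)·(0.467) = 1.5815.

Step 5 — scale by n: T² = 6 · 1.5815 = 9.4891.

T² ≈ 9.4891


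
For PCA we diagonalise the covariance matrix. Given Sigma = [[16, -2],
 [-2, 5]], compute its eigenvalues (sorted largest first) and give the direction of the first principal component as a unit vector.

Step 1 — characteristic polynomial of 2×2 Sigma:
  det(Sigma - λI) = λ² - trace · λ + det = 0.
  trace = 16 + 5 = 21, det = 16·5 - (-2)² = 76.
Step 2 — discriminant:
  Δ = trace² - 4·det = 441 - 304 = 137.
Step 3 — eigenvalues:
  λ = (trace ± √Δ)/2 = (21 ± 11.7047)/2,
  λ_1 = 16.3523,  λ_2 = 4.6477.

Step 4 — unit eigenvector for λ_1: solve (Sigma - λ_1 I)v = 0. First row:
  (16 - 16.3523)·v_x + (-2)·v_y = 0, i.e. (-0.3523)·v_x + (-2)·v_y = 0,
  so v ∝ (b, λ_1 - a) = (-2, 0.3523); multiply by -1 so the first entry is positive: u = (2, -0.3523).
  ||u|| = √((2)² + (-0.3523)²) = √(4.1242) ≈ 2.0308,
  v_1 = u/||u|| ≈ (0.9848, -0.1735) (||v_1|| = 1).

λ_1 = 16.3523,  λ_2 = 4.6477;  v_1 ≈ (0.9848, -0.1735)


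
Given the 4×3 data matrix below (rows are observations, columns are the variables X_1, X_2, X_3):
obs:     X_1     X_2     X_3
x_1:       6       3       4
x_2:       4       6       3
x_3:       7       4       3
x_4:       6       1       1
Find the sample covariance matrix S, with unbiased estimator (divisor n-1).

Step 1 — column means:
  mean(X_1) = (6 + 4 + 7 + 6) / 4 = 23/4 = 5.75
  mean(X_2) = (3 + 6 + 4 + 1) / 4 = 14/4 = 3.5
  mean(X_3) = (4 + 3 + 3 + 1) / 4 = 11/4 = 2.75

Step 2 — sample covariance S[i,j] = (1/(n-1)) · Σ_k (x_{k,i} - mean_i) · (x_{k,j} - mean_j), with n-1 = 3.
  S[X_1,X_1] = ((0.25)·(0.25) + (-1.75)·(-1.75) + (1.25)·(1.25) + (0.25)·(0.25)) / 3 = 4.75/3 = 1.5833
  S[X_1,X_2] = ((0.25)·(-0.5) + (-1.75)·(2.5) + (1.25)·(0.5) + (0.25)·(-2.5)) / 3 = -4.5/3 = -1.5
  S[X_1,X_3] = ((0.25)·(1.25) + (-1.75)·(0.25) + (1.25)·(0.25) + (0.25)·(-1.75)) / 3 = -0.25/3 = -0.0833
  S[X_2,X_2] = ((-0.5)·(-0.5) + (2.5)·(2.5) + (0.5)·(0.5) + (-2.5)·(-2.5)) / 3 = 13/3 = 4.3333
  S[X_2,X_3] = ((-0.5)·(1.25) + (2.5)·(0.25) + (0.5)·(0.25) + (-2.5)·(-1.75)) / 3 = 4.5/3 = 1.5
  S[X_3,X_3] = ((1.25)·(1.25) + (0.25)·(0.25) + (0.25)·(0.25) + (-1.75)·(-1.75)) / 3 = 4.75/3 = 1.5833

S is symmetric (S[j,i] = S[i,j]). Assembling:

S = [[1.5833, -1.5, -0.0833],
 [-1.5, 4.3333, 1.5],
 [-0.0833, 1.5, 1.5833]]


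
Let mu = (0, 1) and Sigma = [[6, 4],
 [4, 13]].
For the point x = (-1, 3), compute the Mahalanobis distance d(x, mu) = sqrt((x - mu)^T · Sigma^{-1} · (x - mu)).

Step 1 — centre the observation: (x - mu) = (-1, 2).

Step 2 — invert Sigma. det(Sigma) = 6·13 - (4)² = 62.
  Sigma^{-1} = (1/det) · [[d, -b], [-b, a]] = [[0.2097, -0.0645],
 [-0.0645, 0.0968]].

Step 3 — form the quadratic (x - mu)^T · Sigma^{-1} · (x - mu):
  Sigma^{-1} · (x - mu) = (-0.3387, 0.2581).
  (x - mu)^T · [Sigma^{-1} · (x - mu)] = (-1)·(-0.3387) + (2)·(0.2581) = 0.8548.

Step 4 — take square root: d = √(0.8548) ≈ 0.9246.

d(x, mu) = √(0.8548) ≈ 0.9246


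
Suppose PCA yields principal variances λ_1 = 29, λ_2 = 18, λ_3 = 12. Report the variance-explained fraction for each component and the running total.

Step 1 — total variance = trace(Sigma) = Σ λ_i = 29 + 18 + 12 = 59.

Step 2 — fraction explained by component i = λ_i / Σ λ:
  PC1: 29/59 = 0.4915
  PC2: 18/59 = 0.3051
  PC3: 12/59 = 0.2034

Step 3 — cumulative fraction after k components = (λ_1 + ... + λ_k) / Σ λ:
  k = 1: 29/59 = 0.4915
  k = 2: (29 + 18)/59 = 47/59 = 0.7966
  k = 3: (29 + 18 + 12)/59 = 59/59 = 1

Summary (fraction, with percent):

explained: PC1 0.4915 (49.15%), PC2 0.3051 (30.51%), PC3 0.2034 (20.34%);  cumulative: 0.4915, 0.7966, 1


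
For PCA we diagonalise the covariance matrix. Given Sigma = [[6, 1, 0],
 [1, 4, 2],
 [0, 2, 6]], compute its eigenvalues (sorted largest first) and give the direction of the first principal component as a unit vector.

Step 1 — characteristic polynomial p(λ) = det(λI - Sigma) = λ³ - tr·λ² + c_1·λ - det, where tr = trace, c_1 = sum of the principal 2×2 minors, det = det(Sigma):
  tr = 6 + 4 + 6 = 16,
  c_1 = (6·4 - (1)²) + (6·6 - (0)²) + (4·6 - (2)²) = 23 + 36 + 20 = 79,
  det = 6·(4·6 - (2)²) - (1)·((1)·6 - (2)·(0)) + (0)·((1)·(2) - 4·(0)) = 6·(20) - (1)·(6) + (0)·(2) = 114.
  So p(λ) = λ³ - 16λ² + 79λ - 114.
Step 2 — look for an integer root (rational root theorem: any rational root is an integer divisor of 114). Testing λ = 6:
  p(6) = 216 - 576 + 474 - 114 = 0  ✓
  Dividing out (λ - 6): p(λ) = (λ - 6)(λ² - 10λ + 19).
Step 3 — remaining eigenvalues from the quadratic λ² - 10λ + 19 = 0:
  Δ = 10² - 4·19 = 100 - 76 = 24,  λ = (10 ± √24)/2 = (10 ± 4.899)/2 ≈ 7.4495 or 2.5505.
  Sorted: λ_1 = 7.4495,  λ_2 = 6,  λ_3 = 2.5505  (check: sum = 16 = tr ✓).

Step 4 — unit eigenvector for λ_1 ≈ 7.4495: v spans the null space of (Sigma - λ_1 I), whose rows are
  r_1 = (-1.4495, 1, 0),  r_2 = (1, -3.4495, 2),  r_3 = (0, 2, -1.4495).
  v is orthogonal to every row, so take v ∝ r_1 × r_2 = ((1)·(2) - (0)·(-3.4495), (0)·(1) - (-1.4495)·(2), (-1.4495)·(-3.4495) - (1)·(1)) ≈ (2, 2.899, 4).
  Let u = (2, 2.899, 4).
  ||u|| = √((2)² + (2.899)² + (4)²) = √(28.4041) ≈ 5.3295,  v_1 = u/||u|| ≈ (0.3753, 0.5439, 0.7505) (||v_1|| = 1).

λ_1 = 7.4495,  λ_2 = 6,  λ_3 = 2.5505;  v_1 ≈ (0.3753, 0.5439, 0.7505)


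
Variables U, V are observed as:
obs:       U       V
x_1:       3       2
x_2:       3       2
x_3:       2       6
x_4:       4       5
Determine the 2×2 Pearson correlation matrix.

Step 1 — column means:
  mean(U) = (3 + 3 + 2 + 4) / 4 = 12/4 = 3
  mean(V) = (2 + 2 + 6 + 5) / 4 = 15/4 = 3.75

Step 2 — sample variances and covariances s[i,j] = (1/(n-1)) · Σ_k (x_{k,i} - mean_i) · (x_{k,j} - mean_j), with n-1 = 3:
  s[U,U] = ((0)·(0) + (0)·(0) + (-1)·(-1) + (1)·(1)) / 3 = 2/3 = 0.6667
  s[U,V] = ((0)·(-1.75) + (0)·(-1.75) + (-1)·(2.25) + (1)·(1.25)) / 3 = -1/3 = -0.3333
  s[V,V] = ((-1.75)·(-1.75) + (-1.75)·(-1.75) + (2.25)·(2.25) + (1.25)·(1.25)) / 3 = 12.75/3 = 4.25
  Sample standard deviations s_i = √(s[i,i]):
  s(U) = √(0.6667) = 0.8165
  s(V) = √(4.25) = 2.0616

Step 3 — r_{ij} = s_{ij} / (s_i · s_j):
  r[U,U] = 1 (diagonal).
  r[U,V] = -0.3333 / (0.8165 · 2.0616) = -0.3333 / 1.6833 = -0.198
  r[V,V] = 1 (diagonal).

R is symmetric with unit diagonal. Assembling:

R = [[1, -0.198],
 [-0.198, 1]]
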